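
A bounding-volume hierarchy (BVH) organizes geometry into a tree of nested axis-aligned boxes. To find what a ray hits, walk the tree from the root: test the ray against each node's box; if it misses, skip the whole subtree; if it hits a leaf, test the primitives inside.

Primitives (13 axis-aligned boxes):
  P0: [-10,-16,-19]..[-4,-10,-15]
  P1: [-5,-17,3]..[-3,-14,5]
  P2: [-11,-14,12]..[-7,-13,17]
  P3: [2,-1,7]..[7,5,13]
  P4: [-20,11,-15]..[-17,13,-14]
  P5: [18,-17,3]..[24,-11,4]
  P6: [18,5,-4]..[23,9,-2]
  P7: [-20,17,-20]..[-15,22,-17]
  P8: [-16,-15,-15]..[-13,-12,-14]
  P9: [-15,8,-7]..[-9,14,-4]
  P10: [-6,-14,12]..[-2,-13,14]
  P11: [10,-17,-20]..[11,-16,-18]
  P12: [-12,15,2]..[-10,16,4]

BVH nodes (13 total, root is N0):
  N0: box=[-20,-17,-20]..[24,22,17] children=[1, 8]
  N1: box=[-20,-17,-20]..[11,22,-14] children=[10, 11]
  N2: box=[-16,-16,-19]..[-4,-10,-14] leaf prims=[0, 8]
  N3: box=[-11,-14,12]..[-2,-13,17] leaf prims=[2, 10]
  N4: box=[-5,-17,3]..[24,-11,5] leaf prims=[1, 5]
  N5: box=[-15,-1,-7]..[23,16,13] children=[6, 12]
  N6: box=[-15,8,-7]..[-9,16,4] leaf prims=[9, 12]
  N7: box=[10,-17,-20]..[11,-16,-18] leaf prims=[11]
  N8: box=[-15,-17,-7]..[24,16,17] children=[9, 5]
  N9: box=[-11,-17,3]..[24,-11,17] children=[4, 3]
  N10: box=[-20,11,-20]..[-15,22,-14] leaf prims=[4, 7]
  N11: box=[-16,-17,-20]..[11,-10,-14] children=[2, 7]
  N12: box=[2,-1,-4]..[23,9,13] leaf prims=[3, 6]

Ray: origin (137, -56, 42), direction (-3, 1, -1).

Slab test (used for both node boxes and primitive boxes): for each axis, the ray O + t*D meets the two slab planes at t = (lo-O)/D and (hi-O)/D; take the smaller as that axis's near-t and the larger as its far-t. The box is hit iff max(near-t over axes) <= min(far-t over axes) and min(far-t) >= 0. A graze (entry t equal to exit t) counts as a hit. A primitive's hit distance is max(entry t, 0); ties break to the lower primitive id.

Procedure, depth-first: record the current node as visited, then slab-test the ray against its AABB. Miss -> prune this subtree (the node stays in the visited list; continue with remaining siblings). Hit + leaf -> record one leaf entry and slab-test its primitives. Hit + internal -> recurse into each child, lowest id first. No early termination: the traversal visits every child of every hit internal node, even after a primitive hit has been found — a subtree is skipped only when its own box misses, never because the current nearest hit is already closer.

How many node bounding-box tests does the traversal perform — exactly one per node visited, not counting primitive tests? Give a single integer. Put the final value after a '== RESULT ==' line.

Walk:
N0 x:[113/3,157/3] y:[39,78] z:[25,62] -> hit [39,157/3], descend [1, 8]
  N1 x:[42,157/3] y:[39,78] z:[56,62] -> miss, prune
  N8 x:[113/3,152/3] y:[39,72] z:[25,49] -> hit [39,49], descend [5, 9]
    N5 x:[38,152/3] y:[55,72] z:[29,49] -> miss, prune
    N9 x:[113/3,148/3] y:[39,45] z:[25,39] -> hit [39,39], descend [3, 4]
      N3 x:[139/3,148/3] y:[42,43] z:[25,30] -> miss, prune
      N4 x:[113/3,142/3] y:[39,45] z:[37,39] -> hit [39,39] leaf, test {P1(miss), P5@t=39}

Visited [0, 1, 8, 5, 9, 3, 4]. Tests: 7 box, 1 leaf. Nearest: P5.

== RESULT ==
7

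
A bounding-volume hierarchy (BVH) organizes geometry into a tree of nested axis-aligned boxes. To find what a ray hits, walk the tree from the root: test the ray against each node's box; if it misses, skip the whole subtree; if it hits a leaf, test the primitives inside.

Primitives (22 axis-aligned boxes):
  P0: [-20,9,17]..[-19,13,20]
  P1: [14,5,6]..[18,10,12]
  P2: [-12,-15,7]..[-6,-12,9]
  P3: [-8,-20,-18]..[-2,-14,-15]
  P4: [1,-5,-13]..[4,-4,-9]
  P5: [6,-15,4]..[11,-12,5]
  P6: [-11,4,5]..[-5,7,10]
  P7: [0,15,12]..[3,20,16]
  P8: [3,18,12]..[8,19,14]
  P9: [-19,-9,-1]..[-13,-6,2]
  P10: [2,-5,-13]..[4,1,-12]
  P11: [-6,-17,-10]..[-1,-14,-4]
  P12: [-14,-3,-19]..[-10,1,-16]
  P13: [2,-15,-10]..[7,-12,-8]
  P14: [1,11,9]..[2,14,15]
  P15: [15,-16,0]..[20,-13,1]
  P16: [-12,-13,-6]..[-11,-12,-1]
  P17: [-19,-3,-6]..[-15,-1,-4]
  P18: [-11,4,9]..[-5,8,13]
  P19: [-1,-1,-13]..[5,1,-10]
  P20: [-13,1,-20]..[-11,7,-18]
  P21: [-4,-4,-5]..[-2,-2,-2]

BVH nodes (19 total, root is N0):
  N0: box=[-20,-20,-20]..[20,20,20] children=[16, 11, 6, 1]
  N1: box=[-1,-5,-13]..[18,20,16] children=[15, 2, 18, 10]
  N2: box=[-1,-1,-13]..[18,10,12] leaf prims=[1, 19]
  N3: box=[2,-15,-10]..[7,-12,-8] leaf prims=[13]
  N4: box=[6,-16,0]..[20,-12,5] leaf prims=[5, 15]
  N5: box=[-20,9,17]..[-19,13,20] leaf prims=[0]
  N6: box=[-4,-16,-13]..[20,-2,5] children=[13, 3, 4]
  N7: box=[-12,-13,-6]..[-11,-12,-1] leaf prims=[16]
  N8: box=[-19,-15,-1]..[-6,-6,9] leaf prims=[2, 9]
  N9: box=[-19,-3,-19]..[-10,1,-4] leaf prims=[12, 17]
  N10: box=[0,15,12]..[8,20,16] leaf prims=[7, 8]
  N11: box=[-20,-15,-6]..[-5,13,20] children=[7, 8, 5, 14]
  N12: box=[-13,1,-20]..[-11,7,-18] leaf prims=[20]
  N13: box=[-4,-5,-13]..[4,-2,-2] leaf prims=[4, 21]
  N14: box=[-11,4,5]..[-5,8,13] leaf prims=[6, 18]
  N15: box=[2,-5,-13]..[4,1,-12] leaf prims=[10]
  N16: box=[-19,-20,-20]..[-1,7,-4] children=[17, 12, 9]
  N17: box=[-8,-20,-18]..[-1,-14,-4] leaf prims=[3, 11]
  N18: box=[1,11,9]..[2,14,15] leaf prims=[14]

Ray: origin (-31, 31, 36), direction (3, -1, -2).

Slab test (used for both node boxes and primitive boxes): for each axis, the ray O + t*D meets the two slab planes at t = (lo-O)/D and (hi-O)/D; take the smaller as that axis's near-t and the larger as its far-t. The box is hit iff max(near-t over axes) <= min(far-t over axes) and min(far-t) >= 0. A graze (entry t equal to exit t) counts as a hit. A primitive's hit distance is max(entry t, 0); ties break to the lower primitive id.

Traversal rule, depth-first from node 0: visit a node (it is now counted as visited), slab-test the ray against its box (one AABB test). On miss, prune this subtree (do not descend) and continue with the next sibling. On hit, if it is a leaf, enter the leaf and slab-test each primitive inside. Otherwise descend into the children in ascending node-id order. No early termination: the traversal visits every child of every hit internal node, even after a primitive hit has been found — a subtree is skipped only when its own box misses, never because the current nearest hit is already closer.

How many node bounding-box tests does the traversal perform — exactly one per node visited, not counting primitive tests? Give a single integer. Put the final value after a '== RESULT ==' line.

Walk:
N0 x:[11/3,17] y:[11,51] z:[8,28] -> hit [11,17], descend [1, 6, 11, 16]
  N1 x:[10,49/3] y:[11,36] z:[10,49/2] -> hit [11,49/3], descend [2, 10, 15, 18]
    N2 x:[10,49/3] y:[21,32] z:[12,49/2] -> miss, prune
    N10 x:[31/3,13] y:[11,16] z:[10,12] -> hit [11,12] leaf, test {P7@t=11, P8@t=12}
    N15 x:[11,35/3] y:[30,36] z:[24,49/2] -> miss, prune
    N18 x:[32/3,11] y:[17,20] z:[21/2,27/2] -> miss, prune
  N6 x:[9,17] y:[33,47] z:[31/2,49/2] -> miss, prune
  N11 x:[11/3,26/3] y:[18,46] z:[8,21] -> miss, prune
  N16 x:[4,10] y:[24,51] z:[20,28] -> miss, prune

Summary -> nodes [0, 1, 2, 10, 15, 18, 6, 11, 16]; box-tests=9; leaf-entries=1; first=P7

== RESULT ==
9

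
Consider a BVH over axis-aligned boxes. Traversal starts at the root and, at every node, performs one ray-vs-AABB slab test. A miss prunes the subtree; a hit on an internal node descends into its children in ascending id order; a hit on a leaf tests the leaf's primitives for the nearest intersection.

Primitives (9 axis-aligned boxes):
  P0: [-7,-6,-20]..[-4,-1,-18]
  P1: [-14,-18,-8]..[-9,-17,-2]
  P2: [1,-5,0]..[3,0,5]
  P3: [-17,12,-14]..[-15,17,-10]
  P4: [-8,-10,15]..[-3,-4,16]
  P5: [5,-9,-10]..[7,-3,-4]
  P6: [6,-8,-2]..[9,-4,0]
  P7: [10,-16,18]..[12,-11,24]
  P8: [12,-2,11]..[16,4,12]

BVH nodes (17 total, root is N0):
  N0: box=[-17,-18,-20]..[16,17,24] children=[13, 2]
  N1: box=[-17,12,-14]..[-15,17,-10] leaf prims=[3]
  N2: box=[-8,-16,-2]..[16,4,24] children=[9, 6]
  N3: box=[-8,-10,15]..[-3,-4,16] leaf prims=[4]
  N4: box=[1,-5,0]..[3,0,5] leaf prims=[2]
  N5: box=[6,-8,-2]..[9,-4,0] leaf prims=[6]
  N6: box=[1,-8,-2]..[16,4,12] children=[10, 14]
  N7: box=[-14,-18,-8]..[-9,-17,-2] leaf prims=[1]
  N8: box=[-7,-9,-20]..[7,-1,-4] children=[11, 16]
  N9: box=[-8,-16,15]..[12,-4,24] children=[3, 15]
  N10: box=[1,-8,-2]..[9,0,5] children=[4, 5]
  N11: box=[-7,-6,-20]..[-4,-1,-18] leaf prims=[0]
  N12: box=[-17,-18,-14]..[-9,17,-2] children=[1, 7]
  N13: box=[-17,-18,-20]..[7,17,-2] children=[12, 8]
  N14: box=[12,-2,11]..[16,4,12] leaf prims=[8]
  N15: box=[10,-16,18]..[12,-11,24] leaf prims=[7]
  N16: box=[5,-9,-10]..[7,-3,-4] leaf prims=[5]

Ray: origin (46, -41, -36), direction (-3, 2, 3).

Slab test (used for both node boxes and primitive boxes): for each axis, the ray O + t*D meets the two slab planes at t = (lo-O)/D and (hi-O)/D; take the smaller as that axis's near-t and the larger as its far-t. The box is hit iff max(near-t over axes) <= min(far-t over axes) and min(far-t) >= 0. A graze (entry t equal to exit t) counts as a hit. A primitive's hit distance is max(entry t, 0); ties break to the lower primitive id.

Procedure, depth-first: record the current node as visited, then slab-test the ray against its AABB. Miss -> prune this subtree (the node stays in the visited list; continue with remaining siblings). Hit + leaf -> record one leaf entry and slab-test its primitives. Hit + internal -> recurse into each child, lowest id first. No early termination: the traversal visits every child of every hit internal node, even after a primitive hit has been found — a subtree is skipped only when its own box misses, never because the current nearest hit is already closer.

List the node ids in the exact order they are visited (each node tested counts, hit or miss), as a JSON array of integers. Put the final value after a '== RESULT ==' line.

Trace the traversal:
N0 x:[10,21] y:[23/2,29] z:[16/3,20] -> hit [23/2,20], descend [2, 13]
  N2 x:[10,18] y:[25/2,45/2] z:[34/3,20] -> hit [25/2,18], descend [6, 9]
    N6 x:[10,15] y:[33/2,45/2] z:[34/3,16] -> miss, prune
    N9 x:[34/3,18] y:[25/2,37/2] z:[17,20] -> hit [17,18], descend [3, 15]
      N3 x:[49/3,18] y:[31/2,37/2] z:[17,52/3] -> hit [17,52/3] leaf, test {P4@t=17}
      N15 x:[34/3,12] y:[25/2,15] z:[18,20] -> miss, prune
  N13 x:[13,21] y:[23/2,29] z:[16/3,34/3] -> miss, prune

Visited [0, 2, 6, 9, 3, 15, 13]. Tests: 7 box, 1 leaf. Nearest: P4.

== RESULT ==
[0, 2, 6, 9, 3, 15, 13]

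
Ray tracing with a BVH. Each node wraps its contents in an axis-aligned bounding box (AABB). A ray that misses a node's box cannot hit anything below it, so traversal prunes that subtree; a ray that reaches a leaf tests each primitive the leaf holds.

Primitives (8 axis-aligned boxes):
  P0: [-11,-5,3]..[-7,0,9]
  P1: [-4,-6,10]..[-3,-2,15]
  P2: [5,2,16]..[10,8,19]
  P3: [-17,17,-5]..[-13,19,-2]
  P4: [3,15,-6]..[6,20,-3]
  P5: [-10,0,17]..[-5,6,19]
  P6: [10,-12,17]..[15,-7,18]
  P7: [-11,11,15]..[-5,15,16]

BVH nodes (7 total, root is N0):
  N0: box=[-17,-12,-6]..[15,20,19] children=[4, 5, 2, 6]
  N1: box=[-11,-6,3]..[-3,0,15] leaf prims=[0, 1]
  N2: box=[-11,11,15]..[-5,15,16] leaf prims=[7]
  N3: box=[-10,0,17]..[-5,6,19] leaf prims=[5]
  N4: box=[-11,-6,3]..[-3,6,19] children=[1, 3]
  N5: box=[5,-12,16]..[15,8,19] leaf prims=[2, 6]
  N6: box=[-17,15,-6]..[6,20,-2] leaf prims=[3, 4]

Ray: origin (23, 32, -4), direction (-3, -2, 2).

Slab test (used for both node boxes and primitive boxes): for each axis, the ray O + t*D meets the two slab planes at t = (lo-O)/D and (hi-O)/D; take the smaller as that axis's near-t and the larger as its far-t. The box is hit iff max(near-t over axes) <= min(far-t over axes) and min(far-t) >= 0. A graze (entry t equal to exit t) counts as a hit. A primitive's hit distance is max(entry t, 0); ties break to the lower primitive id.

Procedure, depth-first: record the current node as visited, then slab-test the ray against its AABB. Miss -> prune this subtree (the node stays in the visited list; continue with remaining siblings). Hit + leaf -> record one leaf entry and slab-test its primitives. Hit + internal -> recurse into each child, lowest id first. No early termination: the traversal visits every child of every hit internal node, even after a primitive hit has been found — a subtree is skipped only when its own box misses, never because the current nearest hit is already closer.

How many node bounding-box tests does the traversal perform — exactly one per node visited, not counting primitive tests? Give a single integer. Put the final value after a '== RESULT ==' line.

Walk:
N0 x:[8/3,40/3] y:[6,22] z:[-1,23/2] -> hit [6,23/2], descend [2, 4, 5, 6]
  N2 x:[28/3,34/3] y:[17/2,21/2] z:[19/2,10] -> hit [19/2,10] leaf, test {P7@t=19/2}
  N4 x:[26/3,34/3] y:[13,19] z:[7/2,23/2] -> miss, prune
  N5 x:[8/3,6] y:[12,22] z:[10,23/2] -> miss, prune
  N6 x:[17/3,40/3] y:[6,17/2] z:[-1,1] -> miss, prune

Summary -> nodes [0, 2, 4, 5, 6]; box-tests=5; leaf-entries=1; first=P7

== RESULT ==
5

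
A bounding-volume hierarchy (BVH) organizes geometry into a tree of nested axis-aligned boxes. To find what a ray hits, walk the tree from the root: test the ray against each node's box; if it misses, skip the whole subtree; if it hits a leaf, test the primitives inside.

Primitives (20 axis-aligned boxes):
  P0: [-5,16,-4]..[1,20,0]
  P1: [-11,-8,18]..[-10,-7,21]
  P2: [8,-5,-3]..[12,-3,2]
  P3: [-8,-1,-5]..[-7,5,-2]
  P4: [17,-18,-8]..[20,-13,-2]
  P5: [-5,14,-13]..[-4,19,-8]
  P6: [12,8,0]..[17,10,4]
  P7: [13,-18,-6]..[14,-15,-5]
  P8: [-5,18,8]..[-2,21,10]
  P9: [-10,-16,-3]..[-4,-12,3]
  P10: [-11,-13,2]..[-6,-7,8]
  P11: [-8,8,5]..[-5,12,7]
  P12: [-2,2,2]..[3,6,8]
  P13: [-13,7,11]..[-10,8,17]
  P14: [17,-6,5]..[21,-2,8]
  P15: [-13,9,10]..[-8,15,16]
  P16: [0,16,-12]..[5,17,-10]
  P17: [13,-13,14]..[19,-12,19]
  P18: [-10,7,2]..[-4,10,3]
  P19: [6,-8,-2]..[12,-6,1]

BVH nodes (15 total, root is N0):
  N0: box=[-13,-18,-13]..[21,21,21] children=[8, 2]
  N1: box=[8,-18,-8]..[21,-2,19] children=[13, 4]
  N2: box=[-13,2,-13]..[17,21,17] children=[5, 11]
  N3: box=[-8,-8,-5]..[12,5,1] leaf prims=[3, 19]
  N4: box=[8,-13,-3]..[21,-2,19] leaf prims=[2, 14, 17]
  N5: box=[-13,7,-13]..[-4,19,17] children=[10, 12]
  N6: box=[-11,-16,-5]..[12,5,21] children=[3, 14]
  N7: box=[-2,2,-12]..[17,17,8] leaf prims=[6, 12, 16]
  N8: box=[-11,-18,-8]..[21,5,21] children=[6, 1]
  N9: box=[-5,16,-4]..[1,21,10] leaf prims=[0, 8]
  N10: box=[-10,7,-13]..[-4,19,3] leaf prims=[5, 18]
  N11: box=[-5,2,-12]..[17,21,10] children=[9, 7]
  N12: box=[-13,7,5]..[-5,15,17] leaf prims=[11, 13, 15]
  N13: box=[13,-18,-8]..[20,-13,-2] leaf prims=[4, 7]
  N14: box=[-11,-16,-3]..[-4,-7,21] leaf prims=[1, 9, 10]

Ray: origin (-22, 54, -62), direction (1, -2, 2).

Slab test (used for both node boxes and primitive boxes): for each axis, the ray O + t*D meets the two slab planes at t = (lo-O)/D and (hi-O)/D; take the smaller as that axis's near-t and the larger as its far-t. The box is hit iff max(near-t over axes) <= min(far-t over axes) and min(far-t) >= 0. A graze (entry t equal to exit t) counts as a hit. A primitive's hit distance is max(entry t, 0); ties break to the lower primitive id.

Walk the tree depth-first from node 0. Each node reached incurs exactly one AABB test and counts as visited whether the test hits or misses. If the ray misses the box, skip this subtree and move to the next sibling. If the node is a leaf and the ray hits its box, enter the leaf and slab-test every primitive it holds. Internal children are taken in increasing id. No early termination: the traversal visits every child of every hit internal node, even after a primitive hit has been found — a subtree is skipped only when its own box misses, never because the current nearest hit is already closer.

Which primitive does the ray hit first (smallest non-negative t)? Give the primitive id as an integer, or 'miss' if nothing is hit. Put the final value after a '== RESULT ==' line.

Trace the traversal:
N0 x:[9,43] y:[33/2,36] z:[49/2,83/2] -> hit [49/2,36], descend [2, 8]
  N2 x:[9,39] y:[33/2,26] z:[49/2,79/2] -> hit [49/2,26], descend [5, 11]
    N5 x:[9,18] y:[35/2,47/2] z:[49/2,79/2] -> miss, prune
    N11 x:[17,39] y:[33/2,26] z:[25,36] -> hit [25,26], descend [7, 9]
      N7 x:[20,39] y:[37/2,26] z:[25,35] -> hit [25,26] leaf, test {P6(miss), P12(miss), P16(miss)}
      N9 x:[17,23] y:[33/2,19] z:[29,36] -> miss, prune
  N8 x:[11,43] y:[49/2,36] z:[27,83/2] -> hit [27,36], descend [1, 6]
    N1 x:[30,43] y:[28,36] z:[27,81/2] -> hit [30,36], descend [4, 13]
      N4 x:[30,43] y:[28,67/2] z:[59/2,81/2] -> hit [30,67/2] leaf, test {P2(miss), P14(miss), P17(miss)}
      N13 x:[35,42] y:[67/2,36] z:[27,30] -> miss, prune
    N6 x:[11,34] y:[49/2,35] z:[57/2,83/2] -> hit [57/2,34], descend [3, 14]
      N3 x:[14,34] y:[49/2,31] z:[57/2,63/2] -> hit [57/2,31] leaf, test {P3(miss), P19@t=30}
      N14 x:[11,18] y:[61/2,35] z:[59/2,83/2] -> miss, prune

order=[0, 2, 5, 11, 7, 9, 8, 1, 4, 13, 6, 3, 14]  |boxes|=13  |leaves|=3  hit=P19

== RESULT ==
19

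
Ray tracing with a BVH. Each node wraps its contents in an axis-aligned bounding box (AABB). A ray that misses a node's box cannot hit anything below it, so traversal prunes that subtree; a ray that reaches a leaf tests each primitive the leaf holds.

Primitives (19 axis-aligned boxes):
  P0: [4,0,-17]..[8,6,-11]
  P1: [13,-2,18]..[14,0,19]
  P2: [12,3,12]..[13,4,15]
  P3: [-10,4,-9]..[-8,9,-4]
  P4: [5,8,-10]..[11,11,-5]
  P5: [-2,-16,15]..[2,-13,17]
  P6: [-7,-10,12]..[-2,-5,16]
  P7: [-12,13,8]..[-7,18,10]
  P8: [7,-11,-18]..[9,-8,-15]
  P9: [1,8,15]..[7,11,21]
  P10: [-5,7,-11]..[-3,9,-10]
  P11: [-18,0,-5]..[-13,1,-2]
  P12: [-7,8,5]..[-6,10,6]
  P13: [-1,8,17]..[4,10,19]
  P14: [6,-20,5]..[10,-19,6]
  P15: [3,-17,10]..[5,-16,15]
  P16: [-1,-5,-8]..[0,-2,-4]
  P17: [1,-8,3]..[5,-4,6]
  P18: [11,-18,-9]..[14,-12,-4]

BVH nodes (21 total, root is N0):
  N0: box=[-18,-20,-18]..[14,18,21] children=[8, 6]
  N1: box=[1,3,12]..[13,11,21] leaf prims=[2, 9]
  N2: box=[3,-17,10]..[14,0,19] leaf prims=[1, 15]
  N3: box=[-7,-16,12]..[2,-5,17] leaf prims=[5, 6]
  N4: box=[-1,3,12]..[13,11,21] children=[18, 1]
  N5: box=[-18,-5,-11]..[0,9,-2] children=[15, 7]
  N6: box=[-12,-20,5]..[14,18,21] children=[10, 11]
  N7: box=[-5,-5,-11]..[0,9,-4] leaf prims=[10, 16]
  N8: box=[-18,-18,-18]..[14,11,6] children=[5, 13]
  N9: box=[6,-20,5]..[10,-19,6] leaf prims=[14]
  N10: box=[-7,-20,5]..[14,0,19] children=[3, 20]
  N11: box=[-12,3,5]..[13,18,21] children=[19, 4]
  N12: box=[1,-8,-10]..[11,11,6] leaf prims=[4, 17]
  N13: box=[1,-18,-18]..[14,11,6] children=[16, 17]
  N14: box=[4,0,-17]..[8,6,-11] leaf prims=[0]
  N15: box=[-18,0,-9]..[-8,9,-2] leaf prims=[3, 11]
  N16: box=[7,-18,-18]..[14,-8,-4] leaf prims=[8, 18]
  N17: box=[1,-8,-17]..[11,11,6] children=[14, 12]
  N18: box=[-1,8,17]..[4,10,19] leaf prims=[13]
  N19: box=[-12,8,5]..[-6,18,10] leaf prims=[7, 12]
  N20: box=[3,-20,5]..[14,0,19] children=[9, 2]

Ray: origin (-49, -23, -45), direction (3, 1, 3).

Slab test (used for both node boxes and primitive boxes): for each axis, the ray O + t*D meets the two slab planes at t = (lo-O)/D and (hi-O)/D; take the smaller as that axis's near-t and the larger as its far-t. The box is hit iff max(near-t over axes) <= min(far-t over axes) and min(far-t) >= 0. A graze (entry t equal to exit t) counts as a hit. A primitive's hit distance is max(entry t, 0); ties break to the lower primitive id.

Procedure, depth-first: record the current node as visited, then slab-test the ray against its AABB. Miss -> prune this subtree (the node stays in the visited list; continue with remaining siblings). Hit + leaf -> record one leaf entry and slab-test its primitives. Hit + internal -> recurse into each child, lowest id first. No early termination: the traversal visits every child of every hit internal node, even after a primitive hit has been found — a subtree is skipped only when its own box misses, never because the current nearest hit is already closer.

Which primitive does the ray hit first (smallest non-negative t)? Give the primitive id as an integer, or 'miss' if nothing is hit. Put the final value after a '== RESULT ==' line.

Walk:
N0 x:[31/3,21] y:[3,41] z:[9,22] -> hit [31/3,21], descend [6, 8]
  N6 x:[37/3,21] y:[3,41] z:[50/3,22] -> hit [50/3,21], descend [10, 11]
    N10 x:[14,21] y:[3,23] z:[50/3,64/3] -> hit [50/3,21], descend [3, 20]
      N3 x:[14,17] y:[7,18] z:[19,62/3] -> miss, prune
      N20 x:[52/3,21] y:[3,23] z:[50/3,64/3] -> hit [52/3,21], descend [2, 9]
        N2 x:[52/3,21] y:[6,23] z:[55/3,64/3] -> hit [55/3,21] leaf, test {P1@t=21, P15(miss)}
        N9 x:[55/3,59/3] y:[3,4] z:[50/3,17] -> miss, prune
    N11 x:[37/3,62/3] y:[26,41] z:[50/3,22] -> miss, prune
  N8 x:[31/3,21] y:[5,34] z:[9,17] -> hit [31/3,17], descend [5, 13]
    N5 x:[31/3,49/3] y:[18,32] z:[34/3,43/3] -> miss, prune
    N13 x:[50/3,21] y:[5,34] z:[9,17] -> hit [50/3,17], descend [16, 17]
      N16 x:[56/3,21] y:[5,15] z:[9,41/3] -> miss, prune
      N17 x:[50/3,20] y:[15,34] z:[28/3,17] -> hit [50/3,17], descend [12, 14]
        N12 x:[50/3,20] y:[15,34] z:[35/3,17] -> hit [50/3,17] leaf, test {P4(miss), P17@t=50/3}
        N14 x:[53/3,19] y:[23,29] z:[28/3,34/3] -> miss, prune

order=[0, 6, 10, 3, 20, 2, 9, 11, 8, 5, 13, 16, 17, 12, 14]  |boxes|=15  |leaves|=2  hit=P17

== RESULT ==
17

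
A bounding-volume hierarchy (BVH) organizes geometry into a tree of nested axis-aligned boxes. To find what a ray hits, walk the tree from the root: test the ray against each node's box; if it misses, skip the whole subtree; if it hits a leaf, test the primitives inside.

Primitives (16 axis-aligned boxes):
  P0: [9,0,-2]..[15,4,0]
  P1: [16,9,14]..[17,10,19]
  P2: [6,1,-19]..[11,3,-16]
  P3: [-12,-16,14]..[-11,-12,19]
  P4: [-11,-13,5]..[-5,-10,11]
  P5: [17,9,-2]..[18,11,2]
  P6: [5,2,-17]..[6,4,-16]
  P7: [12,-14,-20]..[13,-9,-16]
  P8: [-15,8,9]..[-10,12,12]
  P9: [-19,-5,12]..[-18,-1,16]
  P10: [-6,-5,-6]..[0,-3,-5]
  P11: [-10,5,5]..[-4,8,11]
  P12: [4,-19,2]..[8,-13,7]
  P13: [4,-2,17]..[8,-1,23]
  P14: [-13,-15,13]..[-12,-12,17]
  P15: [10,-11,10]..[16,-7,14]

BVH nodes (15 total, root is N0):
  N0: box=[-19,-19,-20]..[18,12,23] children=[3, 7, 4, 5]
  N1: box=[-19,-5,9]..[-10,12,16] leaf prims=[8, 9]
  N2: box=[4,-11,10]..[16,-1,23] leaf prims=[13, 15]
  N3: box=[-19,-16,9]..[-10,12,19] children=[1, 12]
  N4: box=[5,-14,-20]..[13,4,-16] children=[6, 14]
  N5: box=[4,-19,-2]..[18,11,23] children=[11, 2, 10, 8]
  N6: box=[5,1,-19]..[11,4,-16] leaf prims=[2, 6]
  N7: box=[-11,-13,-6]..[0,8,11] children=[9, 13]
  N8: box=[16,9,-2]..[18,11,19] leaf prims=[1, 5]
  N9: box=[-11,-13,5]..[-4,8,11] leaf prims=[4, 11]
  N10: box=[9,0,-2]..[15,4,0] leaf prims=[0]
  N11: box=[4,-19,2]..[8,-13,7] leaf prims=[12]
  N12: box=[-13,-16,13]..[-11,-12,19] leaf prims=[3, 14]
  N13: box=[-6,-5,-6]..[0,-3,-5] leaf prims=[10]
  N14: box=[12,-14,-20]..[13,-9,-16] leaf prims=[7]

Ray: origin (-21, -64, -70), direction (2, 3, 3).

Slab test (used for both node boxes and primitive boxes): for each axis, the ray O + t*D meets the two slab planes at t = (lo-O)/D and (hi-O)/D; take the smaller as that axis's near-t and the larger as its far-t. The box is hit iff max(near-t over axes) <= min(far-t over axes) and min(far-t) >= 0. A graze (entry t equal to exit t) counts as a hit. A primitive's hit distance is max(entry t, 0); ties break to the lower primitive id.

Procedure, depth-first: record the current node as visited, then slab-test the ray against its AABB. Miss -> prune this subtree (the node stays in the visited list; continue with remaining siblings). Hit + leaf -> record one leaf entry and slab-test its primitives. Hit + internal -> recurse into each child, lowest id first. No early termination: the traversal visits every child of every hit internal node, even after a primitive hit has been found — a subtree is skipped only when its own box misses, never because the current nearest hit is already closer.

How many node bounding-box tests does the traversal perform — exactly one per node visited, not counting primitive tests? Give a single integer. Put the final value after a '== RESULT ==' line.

Trace the traversal:
N0 x:[1,39/2] y:[15,76/3] z:[50/3,31] -> hit [50/3,39/2], descend [3, 4, 5, 7]
  N3 x:[1,11/2] y:[16,76/3] z:[79/3,89/3] -> miss, prune
  N4 x:[13,17] y:[50/3,68/3] z:[50/3,18] -> hit [50/3,17], descend [6, 14]
    N6 x:[13,16] y:[65/3,68/3] z:[17,18] -> miss, prune
    N14 x:[33/2,17] y:[50/3,55/3] z:[50/3,18] -> hit [50/3,17] leaf, test {P7@t=50/3}
  N5 x:[25/2,39/2] y:[15,25] z:[68/3,31] -> miss, prune
  N7 x:[5,21/2] y:[17,24] z:[64/3,27] -> miss, prune

Summary -> nodes [0, 3, 4, 6, 14, 5, 7]; box-tests=7; leaf-entries=1; first=P7

== RESULT ==
7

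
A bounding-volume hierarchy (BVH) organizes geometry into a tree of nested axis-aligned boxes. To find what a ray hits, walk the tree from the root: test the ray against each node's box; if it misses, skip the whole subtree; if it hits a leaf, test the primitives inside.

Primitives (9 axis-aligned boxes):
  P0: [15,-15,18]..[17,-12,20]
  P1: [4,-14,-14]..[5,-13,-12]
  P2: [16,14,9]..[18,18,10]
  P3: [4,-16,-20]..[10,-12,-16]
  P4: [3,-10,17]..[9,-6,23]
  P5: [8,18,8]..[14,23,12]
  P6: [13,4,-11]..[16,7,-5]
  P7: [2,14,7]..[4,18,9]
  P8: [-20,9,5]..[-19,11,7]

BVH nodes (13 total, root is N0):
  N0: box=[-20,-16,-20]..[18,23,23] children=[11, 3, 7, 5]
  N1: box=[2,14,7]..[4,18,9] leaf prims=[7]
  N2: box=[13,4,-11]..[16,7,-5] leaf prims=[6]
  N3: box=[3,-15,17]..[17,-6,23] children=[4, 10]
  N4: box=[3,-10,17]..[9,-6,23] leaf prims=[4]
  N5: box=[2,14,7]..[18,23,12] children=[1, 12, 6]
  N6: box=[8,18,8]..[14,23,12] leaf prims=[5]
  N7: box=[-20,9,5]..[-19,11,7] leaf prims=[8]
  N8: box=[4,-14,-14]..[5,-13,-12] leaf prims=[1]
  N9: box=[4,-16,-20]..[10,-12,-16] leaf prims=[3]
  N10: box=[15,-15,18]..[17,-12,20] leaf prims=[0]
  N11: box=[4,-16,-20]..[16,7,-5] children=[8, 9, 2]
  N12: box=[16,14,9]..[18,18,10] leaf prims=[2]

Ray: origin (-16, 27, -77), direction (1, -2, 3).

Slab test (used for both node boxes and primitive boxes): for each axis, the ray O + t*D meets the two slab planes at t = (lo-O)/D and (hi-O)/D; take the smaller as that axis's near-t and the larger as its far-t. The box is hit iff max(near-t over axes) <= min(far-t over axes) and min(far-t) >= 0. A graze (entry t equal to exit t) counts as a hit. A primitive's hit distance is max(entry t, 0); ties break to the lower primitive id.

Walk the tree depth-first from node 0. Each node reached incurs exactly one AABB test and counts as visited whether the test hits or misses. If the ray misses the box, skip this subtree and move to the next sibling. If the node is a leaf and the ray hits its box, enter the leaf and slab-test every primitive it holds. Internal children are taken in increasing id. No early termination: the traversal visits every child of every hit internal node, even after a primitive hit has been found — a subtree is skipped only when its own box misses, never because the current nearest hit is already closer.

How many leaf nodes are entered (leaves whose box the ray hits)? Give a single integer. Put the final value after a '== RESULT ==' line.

Trace the traversal:
N0 x:[-4,34] y:[2,43/2] z:[19,100/3] -> hit [19,43/2], descend [3, 5, 7, 11]
  N3 x:[19,33] y:[33/2,21] z:[94/3,100/3] -> miss, prune
  N5 x:[18,34] y:[2,13/2] z:[28,89/3] -> miss, prune
  N7 x:[-4,-3] y:[8,9] z:[82/3,28] -> miss, prune
  N11 x:[20,32] y:[10,43/2] z:[19,24] -> hit [20,43/2], descend [2, 8, 9]
    N2 x:[29,32] y:[10,23/2] z:[22,24] -> miss, prune
    N8 x:[20,21] y:[20,41/2] z:[21,65/3] -> miss, prune
    N9 x:[20,26] y:[39/2,43/2] z:[19,61/3] -> hit [20,61/3] leaf, test {P3@t=20}

8 AABB tests over nodes [0, 3, 5, 7, 11, 2, 8, 9]; 1 leaf entered; closest P3.

== RESULT ==
1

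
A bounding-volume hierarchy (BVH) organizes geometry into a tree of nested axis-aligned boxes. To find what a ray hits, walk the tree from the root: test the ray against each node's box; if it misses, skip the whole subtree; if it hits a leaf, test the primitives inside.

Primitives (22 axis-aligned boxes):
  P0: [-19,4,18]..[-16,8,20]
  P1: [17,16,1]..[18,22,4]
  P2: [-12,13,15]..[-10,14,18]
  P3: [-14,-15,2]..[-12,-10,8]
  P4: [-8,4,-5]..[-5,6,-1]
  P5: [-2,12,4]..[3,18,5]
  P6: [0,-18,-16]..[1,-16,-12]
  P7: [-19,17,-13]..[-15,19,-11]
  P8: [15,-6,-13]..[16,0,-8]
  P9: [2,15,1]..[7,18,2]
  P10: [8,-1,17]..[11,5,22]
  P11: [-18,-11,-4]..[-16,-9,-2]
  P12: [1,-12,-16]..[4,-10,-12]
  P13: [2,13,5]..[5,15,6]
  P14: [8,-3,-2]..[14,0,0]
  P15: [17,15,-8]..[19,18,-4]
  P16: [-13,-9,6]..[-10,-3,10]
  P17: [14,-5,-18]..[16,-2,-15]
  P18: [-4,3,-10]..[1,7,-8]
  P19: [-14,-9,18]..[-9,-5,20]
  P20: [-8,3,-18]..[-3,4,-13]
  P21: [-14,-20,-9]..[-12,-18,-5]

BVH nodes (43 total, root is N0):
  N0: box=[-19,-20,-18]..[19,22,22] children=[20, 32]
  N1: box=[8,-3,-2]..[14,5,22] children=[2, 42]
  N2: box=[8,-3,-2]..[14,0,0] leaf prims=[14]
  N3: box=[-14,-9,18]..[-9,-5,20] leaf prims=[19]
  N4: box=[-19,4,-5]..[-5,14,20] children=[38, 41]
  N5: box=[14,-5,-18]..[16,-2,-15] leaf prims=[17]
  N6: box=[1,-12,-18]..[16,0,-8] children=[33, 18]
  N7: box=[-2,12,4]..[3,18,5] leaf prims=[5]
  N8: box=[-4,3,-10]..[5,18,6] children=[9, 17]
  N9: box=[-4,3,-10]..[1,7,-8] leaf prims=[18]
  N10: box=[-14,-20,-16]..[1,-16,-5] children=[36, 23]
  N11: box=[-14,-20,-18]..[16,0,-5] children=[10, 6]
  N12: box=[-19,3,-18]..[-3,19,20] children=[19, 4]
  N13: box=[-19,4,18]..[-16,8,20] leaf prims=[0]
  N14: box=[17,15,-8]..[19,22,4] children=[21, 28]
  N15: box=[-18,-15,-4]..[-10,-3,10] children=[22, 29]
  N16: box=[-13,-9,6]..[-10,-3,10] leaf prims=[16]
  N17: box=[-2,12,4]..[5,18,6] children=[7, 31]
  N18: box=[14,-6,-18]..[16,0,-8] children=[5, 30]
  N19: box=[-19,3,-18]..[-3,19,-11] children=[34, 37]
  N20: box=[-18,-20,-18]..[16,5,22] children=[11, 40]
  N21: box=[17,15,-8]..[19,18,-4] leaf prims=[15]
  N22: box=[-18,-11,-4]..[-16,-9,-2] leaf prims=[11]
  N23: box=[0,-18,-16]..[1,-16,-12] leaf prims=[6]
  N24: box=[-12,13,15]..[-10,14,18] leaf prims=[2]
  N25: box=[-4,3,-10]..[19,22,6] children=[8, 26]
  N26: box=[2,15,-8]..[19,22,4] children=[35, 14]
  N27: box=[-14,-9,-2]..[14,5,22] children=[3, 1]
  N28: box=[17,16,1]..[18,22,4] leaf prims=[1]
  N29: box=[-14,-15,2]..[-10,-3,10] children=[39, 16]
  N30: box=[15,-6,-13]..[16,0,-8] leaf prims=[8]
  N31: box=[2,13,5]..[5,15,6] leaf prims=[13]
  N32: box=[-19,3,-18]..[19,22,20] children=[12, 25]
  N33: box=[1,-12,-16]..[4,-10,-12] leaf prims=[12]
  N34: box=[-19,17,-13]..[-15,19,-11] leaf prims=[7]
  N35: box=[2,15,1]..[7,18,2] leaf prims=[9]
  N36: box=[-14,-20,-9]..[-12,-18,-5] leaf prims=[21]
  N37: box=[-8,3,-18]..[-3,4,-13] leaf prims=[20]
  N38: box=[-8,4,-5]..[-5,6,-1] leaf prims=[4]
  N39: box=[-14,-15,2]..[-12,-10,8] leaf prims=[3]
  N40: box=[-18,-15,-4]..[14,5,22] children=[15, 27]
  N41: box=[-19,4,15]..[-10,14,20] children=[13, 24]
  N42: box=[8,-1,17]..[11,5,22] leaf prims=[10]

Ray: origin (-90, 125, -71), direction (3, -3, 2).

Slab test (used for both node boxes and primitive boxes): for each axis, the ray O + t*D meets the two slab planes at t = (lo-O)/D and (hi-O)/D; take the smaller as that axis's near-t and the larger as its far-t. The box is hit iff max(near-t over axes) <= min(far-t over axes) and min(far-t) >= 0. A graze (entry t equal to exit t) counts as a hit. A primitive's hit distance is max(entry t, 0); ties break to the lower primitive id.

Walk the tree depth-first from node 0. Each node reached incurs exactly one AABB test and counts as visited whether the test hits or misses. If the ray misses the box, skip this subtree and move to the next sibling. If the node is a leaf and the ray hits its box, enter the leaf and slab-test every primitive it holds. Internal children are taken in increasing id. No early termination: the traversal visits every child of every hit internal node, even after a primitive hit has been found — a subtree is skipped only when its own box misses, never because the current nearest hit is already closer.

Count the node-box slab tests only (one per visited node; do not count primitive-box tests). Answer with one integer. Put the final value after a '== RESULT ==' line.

Trace the traversal:
N0 x:[71/3,109/3] y:[103/3,145/3] z:[53/2,93/2] -> hit [103/3,109/3], descend [20, 32]
  N20 x:[24,106/3] y:[40,145/3] z:[53/2,93/2] -> miss, prune
  N32 x:[71/3,109/3] y:[103/3,122/3] z:[53/2,91/2] -> hit [103/3,109/3], descend [12, 25]
    N12 x:[71/3,29] y:[106/3,122/3] z:[53/2,91/2] -> miss, prune
    N25 x:[86/3,109/3] y:[103/3,122/3] z:[61/2,77/2] -> hit [103/3,109/3], descend [8, 26]
      N8 x:[86/3,95/3] y:[107/3,122/3] z:[61/2,77/2] -> miss, prune
      N26 x:[92/3,109/3] y:[103/3,110/3] z:[63/2,75/2] -> hit [103/3,109/3], descend [14, 35]
        N14 x:[107/3,109/3] y:[103/3,110/3] z:[63/2,75/2] -> hit [107/3,109/3], descend [21, 28]
          N21 x:[107/3,109/3] y:[107/3,110/3] z:[63/2,67/2] -> miss, prune
          N28 x:[107/3,36] y:[103/3,109/3] z:[36,75/2] -> hit [36,36] leaf, test {P1@t=36}
        N35 x:[92/3,97/3] y:[107/3,110/3] z:[36,73/2] -> miss, prune

Visited [0, 20, 32, 12, 25, 8, 26, 14, 21, 28, 35]. Tests: 11 box, 1 leaf. Nearest: P1.

== RESULT ==
11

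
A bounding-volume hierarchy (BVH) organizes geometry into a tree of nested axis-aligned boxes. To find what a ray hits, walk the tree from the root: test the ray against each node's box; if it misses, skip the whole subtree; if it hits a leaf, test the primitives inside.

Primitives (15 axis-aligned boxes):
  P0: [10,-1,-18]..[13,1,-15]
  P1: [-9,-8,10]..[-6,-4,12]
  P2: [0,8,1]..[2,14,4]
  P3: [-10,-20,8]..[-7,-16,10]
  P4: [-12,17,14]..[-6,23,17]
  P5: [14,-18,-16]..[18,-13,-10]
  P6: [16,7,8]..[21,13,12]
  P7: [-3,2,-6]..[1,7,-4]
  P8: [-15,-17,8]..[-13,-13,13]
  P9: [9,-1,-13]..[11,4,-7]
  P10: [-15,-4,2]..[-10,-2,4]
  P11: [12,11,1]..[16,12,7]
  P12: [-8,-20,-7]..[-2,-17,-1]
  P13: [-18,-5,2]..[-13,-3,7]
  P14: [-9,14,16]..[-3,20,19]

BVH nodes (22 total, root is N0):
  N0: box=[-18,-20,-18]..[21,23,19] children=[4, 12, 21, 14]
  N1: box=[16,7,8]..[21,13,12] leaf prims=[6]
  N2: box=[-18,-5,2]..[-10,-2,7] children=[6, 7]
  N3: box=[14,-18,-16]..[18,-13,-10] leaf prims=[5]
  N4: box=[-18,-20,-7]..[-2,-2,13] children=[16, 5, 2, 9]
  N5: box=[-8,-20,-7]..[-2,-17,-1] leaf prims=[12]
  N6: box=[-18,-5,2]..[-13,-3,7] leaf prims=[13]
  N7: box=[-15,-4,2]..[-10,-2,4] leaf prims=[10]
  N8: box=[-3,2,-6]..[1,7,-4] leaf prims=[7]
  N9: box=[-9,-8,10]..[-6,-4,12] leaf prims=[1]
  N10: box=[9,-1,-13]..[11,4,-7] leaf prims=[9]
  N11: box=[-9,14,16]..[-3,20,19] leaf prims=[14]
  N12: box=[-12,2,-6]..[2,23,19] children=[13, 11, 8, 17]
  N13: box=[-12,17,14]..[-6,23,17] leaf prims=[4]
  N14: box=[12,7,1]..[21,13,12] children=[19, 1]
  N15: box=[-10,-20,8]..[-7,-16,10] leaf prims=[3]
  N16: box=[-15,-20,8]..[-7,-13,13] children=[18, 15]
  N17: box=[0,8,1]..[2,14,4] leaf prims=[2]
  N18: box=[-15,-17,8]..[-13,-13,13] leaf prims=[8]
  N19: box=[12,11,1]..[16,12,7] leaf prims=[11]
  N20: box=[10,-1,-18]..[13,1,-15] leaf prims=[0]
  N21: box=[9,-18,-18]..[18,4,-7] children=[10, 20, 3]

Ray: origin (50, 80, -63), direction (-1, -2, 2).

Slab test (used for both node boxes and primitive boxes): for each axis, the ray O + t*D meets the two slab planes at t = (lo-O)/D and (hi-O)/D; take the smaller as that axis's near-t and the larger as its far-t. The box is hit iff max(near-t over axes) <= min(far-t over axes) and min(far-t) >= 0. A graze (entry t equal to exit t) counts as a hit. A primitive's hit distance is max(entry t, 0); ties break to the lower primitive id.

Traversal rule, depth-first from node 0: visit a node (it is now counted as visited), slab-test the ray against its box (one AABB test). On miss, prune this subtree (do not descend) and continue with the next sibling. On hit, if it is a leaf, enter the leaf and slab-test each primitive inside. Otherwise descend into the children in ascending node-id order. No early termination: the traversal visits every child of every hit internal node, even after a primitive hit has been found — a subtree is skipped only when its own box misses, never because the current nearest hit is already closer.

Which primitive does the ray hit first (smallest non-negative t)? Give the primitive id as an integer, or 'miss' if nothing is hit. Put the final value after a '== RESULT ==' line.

Walk:
N0 x:[29,68] y:[57/2,50] z:[45/2,41] -> hit [29,41], descend [4, 12, 14, 21]
  N4 x:[52,68] y:[41,50] z:[28,38] -> miss, prune
  N12 x:[48,62] y:[57/2,39] z:[57/2,41] -> miss, prune
  N14 x:[29,38] y:[67/2,73/2] z:[32,75/2] -> hit [67/2,73/2], descend [1, 19]
    N1 x:[29,34] y:[67/2,73/2] z:[71/2,75/2] -> miss, prune
    N19 x:[34,38] y:[34,69/2] z:[32,35] -> hit [34,69/2] leaf, test {P11@t=34}
  N21 x:[32,41] y:[38,49] z:[45/2,28] -> miss, prune

Summary -> nodes [0, 4, 12, 14, 1, 19, 21]; box-tests=7; leaf-entries=1; first=P11

== RESULT ==
11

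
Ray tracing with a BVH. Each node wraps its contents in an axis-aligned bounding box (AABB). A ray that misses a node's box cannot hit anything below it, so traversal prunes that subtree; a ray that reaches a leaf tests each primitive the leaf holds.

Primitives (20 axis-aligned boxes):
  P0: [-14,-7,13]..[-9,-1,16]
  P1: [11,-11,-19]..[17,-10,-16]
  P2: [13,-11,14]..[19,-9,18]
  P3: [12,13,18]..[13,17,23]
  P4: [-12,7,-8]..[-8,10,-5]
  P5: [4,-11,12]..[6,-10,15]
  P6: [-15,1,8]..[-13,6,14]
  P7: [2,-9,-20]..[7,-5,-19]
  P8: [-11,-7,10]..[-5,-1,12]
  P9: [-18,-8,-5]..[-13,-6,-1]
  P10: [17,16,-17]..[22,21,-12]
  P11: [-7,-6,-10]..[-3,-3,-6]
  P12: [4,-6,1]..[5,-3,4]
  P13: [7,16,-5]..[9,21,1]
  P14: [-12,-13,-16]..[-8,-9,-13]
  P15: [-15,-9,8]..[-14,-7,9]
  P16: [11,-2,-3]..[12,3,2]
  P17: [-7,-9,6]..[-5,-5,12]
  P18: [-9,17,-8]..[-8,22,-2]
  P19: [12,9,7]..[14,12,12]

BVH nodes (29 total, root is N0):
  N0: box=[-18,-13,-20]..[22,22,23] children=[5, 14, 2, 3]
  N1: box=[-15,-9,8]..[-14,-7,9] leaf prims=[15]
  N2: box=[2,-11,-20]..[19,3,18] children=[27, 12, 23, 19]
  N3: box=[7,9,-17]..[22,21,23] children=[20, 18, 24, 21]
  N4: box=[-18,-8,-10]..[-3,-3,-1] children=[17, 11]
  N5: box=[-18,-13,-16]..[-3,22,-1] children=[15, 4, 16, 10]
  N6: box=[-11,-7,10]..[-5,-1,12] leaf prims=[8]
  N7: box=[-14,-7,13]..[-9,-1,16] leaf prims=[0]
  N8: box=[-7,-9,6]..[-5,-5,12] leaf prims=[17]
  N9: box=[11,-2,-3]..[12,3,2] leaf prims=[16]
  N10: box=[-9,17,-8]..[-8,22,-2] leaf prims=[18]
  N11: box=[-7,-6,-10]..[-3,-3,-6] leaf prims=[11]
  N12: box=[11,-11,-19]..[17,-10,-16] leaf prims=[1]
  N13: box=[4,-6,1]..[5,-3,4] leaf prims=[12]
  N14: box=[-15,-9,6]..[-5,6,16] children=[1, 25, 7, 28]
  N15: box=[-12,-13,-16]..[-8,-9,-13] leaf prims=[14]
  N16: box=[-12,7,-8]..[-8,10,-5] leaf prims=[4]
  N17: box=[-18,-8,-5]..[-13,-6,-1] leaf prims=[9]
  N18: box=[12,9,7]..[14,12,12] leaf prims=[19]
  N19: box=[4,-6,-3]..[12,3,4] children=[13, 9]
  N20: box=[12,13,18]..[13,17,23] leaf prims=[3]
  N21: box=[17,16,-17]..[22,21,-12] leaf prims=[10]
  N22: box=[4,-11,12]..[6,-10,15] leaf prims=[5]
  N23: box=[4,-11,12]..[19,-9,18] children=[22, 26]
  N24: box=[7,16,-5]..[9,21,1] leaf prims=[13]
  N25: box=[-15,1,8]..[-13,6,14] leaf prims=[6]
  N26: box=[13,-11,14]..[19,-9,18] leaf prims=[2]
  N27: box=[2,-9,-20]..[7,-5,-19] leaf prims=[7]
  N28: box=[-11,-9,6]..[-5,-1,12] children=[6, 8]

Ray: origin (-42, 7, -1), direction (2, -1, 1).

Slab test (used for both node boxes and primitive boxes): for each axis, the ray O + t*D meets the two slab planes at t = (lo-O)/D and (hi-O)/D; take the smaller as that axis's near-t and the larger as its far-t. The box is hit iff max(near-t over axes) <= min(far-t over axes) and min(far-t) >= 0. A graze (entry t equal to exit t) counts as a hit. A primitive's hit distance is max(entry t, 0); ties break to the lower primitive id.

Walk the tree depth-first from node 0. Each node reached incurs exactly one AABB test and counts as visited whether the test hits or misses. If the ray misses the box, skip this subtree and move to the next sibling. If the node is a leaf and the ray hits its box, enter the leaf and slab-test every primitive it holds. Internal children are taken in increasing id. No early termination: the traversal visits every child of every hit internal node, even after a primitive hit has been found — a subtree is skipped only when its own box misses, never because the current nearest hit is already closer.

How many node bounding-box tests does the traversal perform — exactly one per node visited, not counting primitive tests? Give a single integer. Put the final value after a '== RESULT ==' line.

Trace the traversal:
N0 x:[12,32] y:[-15,20] z:[-19,24] -> hit [12,20], descend [2, 3, 5, 14]
  N2 x:[22,61/2] y:[4,18] z:[-19,19] -> miss, prune
  N3 x:[49/2,32] y:[-14,-2] z:[-16,24] -> miss, prune
  N5 x:[12,39/2] y:[-15,20] z:[-15,0] -> miss, prune
  N14 x:[27/2,37/2] y:[1,16] z:[7,17] -> hit [27/2,16], descend [1, 7, 25, 28]
    N1 x:[27/2,14] y:[14,16] z:[9,10] -> miss, prune
    N7 x:[14,33/2] y:[8,14] z:[14,17] -> hit [14,14] leaf, test {P0@t=14}
    N25 x:[27/2,29/2] y:[1,6] z:[9,15] -> miss, prune
    N28 x:[31/2,37/2] y:[8,16] z:[7,13] -> miss, prune

order=[0, 2, 3, 5, 14, 1, 7, 25, 28]  |boxes|=9  |leaves|=1  hit=P0

== RESULT ==
9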